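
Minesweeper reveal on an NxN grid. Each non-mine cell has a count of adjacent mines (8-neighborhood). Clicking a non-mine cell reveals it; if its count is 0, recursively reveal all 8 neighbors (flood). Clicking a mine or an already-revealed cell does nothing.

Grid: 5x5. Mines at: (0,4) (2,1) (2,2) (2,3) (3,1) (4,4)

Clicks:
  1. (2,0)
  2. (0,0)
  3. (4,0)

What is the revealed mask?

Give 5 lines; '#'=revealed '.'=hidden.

Click 1 (2,0) count=2: revealed 1 new [(2,0)] -> total=1
Click 2 (0,0) count=0: revealed 8 new [(0,0) (0,1) (0,2) (0,3) (1,0) (1,1) (1,2) (1,3)] -> total=9
Click 3 (4,0) count=1: revealed 1 new [(4,0)] -> total=10

Answer: ####.
####.
#....
.....
#....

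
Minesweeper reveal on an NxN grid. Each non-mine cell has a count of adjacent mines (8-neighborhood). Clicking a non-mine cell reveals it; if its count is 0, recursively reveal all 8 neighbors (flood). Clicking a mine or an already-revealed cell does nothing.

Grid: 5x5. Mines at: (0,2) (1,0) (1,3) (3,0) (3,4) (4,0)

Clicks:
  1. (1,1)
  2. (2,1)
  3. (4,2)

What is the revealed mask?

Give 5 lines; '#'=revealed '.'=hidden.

Click 1 (1,1) count=2: revealed 1 new [(1,1)] -> total=1
Click 2 (2,1) count=2: revealed 1 new [(2,1)] -> total=2
Click 3 (4,2) count=0: revealed 8 new [(2,2) (2,3) (3,1) (3,2) (3,3) (4,1) (4,2) (4,3)] -> total=10

Answer: .....
.#...
.###.
.###.
.###.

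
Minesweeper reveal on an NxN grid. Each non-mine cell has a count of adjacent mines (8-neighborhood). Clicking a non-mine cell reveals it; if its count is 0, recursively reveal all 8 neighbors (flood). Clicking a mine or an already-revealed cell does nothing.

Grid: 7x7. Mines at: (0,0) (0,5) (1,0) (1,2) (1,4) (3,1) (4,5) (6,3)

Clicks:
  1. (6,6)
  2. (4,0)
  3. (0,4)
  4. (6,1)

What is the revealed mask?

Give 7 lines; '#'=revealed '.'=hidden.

Click 1 (6,6) count=0: revealed 6 new [(5,4) (5,5) (5,6) (6,4) (6,5) (6,6)] -> total=6
Click 2 (4,0) count=1: revealed 1 new [(4,0)] -> total=7
Click 3 (0,4) count=2: revealed 1 new [(0,4)] -> total=8
Click 4 (6,1) count=0: revealed 8 new [(4,1) (4,2) (5,0) (5,1) (5,2) (6,0) (6,1) (6,2)] -> total=16

Answer: ....#..
.......
.......
.......
###....
###.###
###.###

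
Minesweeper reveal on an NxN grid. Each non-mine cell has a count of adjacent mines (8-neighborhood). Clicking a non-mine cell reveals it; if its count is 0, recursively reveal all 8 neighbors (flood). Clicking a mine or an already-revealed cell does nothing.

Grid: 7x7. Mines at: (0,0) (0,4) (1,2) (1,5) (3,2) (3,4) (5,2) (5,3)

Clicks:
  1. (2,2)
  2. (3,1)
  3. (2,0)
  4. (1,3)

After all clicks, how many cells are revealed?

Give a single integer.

Answer: 14

Derivation:
Click 1 (2,2) count=2: revealed 1 new [(2,2)] -> total=1
Click 2 (3,1) count=1: revealed 1 new [(3,1)] -> total=2
Click 3 (2,0) count=0: revealed 11 new [(1,0) (1,1) (2,0) (2,1) (3,0) (4,0) (4,1) (5,0) (5,1) (6,0) (6,1)] -> total=13
Click 4 (1,3) count=2: revealed 1 new [(1,3)] -> total=14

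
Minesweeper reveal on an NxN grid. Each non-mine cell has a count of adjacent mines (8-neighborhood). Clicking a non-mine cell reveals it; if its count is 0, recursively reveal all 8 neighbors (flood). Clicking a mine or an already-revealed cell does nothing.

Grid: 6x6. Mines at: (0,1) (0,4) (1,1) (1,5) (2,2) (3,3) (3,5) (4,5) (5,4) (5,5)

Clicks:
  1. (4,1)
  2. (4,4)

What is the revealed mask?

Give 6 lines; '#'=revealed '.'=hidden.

Click 1 (4,1) count=0: revealed 13 new [(2,0) (2,1) (3,0) (3,1) (3,2) (4,0) (4,1) (4,2) (4,3) (5,0) (5,1) (5,2) (5,3)] -> total=13
Click 2 (4,4) count=5: revealed 1 new [(4,4)] -> total=14

Answer: ......
......
##....
###...
#####.
####..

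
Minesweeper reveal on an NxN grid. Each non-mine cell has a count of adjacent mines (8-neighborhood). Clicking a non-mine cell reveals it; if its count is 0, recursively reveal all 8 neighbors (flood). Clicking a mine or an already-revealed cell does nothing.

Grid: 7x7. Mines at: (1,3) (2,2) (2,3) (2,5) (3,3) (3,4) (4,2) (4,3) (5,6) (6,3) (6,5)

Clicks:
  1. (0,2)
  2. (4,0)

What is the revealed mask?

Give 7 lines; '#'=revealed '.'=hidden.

Click 1 (0,2) count=1: revealed 1 new [(0,2)] -> total=1
Click 2 (4,0) count=0: revealed 17 new [(0,0) (0,1) (1,0) (1,1) (1,2) (2,0) (2,1) (3,0) (3,1) (4,0) (4,1) (5,0) (5,1) (5,2) (6,0) (6,1) (6,2)] -> total=18

Answer: ###....
###....
##.....
##.....
##.....
###....
###....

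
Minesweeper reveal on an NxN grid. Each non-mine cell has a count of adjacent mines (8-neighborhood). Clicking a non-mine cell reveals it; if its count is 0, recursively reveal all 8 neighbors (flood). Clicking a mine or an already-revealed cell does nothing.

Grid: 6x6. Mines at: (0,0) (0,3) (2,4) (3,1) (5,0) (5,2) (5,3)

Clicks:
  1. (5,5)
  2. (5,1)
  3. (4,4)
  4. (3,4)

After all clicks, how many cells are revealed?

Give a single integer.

Answer: 7

Derivation:
Click 1 (5,5) count=0: revealed 6 new [(3,4) (3,5) (4,4) (4,5) (5,4) (5,5)] -> total=6
Click 2 (5,1) count=2: revealed 1 new [(5,1)] -> total=7
Click 3 (4,4) count=1: revealed 0 new [(none)] -> total=7
Click 4 (3,4) count=1: revealed 0 new [(none)] -> total=7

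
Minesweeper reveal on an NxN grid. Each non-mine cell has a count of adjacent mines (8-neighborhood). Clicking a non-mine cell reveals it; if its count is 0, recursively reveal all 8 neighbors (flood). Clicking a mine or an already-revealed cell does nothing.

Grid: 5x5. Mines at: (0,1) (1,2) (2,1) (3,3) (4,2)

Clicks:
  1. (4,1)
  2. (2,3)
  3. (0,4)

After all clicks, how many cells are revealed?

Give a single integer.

Answer: 7

Derivation:
Click 1 (4,1) count=1: revealed 1 new [(4,1)] -> total=1
Click 2 (2,3) count=2: revealed 1 new [(2,3)] -> total=2
Click 3 (0,4) count=0: revealed 5 new [(0,3) (0,4) (1,3) (1,4) (2,4)] -> total=7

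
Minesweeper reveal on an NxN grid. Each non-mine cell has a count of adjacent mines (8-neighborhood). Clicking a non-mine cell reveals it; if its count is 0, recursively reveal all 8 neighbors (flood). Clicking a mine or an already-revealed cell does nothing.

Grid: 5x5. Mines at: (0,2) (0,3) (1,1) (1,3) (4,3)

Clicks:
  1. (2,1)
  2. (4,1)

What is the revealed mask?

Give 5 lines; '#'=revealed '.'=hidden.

Click 1 (2,1) count=1: revealed 1 new [(2,1)] -> total=1
Click 2 (4,1) count=0: revealed 8 new [(2,0) (2,2) (3,0) (3,1) (3,2) (4,0) (4,1) (4,2)] -> total=9

Answer: .....
.....
###..
###..
###..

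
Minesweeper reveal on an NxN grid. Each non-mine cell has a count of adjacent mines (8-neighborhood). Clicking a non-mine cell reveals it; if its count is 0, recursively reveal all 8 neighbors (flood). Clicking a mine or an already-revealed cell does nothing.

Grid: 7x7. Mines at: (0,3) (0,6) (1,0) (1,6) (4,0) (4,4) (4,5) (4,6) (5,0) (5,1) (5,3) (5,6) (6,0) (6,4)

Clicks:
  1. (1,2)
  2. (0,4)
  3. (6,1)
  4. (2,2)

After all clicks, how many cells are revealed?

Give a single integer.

Click 1 (1,2) count=1: revealed 1 new [(1,2)] -> total=1
Click 2 (0,4) count=1: revealed 1 new [(0,4)] -> total=2
Click 3 (6,1) count=3: revealed 1 new [(6,1)] -> total=3
Click 4 (2,2) count=0: revealed 17 new [(1,1) (1,3) (1,4) (1,5) (2,1) (2,2) (2,3) (2,4) (2,5) (3,1) (3,2) (3,3) (3,4) (3,5) (4,1) (4,2) (4,3)] -> total=20

Answer: 20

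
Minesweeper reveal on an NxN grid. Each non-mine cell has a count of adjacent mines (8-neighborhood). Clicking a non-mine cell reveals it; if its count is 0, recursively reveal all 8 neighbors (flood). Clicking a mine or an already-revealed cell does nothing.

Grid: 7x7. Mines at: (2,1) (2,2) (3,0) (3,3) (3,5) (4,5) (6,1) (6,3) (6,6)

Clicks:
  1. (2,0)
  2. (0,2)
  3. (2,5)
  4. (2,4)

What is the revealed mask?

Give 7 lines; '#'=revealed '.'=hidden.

Answer: #######
#######
#..####
.......
.......
.......
.......

Derivation:
Click 1 (2,0) count=2: revealed 1 new [(2,0)] -> total=1
Click 2 (0,2) count=0: revealed 18 new [(0,0) (0,1) (0,2) (0,3) (0,4) (0,5) (0,6) (1,0) (1,1) (1,2) (1,3) (1,4) (1,5) (1,6) (2,3) (2,4) (2,5) (2,6)] -> total=19
Click 3 (2,5) count=1: revealed 0 new [(none)] -> total=19
Click 4 (2,4) count=2: revealed 0 new [(none)] -> total=19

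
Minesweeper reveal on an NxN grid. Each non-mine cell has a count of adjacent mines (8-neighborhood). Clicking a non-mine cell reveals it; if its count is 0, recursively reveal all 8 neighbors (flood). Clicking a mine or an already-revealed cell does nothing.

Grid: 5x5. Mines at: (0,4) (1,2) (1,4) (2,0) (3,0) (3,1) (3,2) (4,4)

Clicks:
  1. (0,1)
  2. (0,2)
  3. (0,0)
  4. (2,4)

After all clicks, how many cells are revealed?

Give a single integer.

Answer: 6

Derivation:
Click 1 (0,1) count=1: revealed 1 new [(0,1)] -> total=1
Click 2 (0,2) count=1: revealed 1 new [(0,2)] -> total=2
Click 3 (0,0) count=0: revealed 3 new [(0,0) (1,0) (1,1)] -> total=5
Click 4 (2,4) count=1: revealed 1 new [(2,4)] -> total=6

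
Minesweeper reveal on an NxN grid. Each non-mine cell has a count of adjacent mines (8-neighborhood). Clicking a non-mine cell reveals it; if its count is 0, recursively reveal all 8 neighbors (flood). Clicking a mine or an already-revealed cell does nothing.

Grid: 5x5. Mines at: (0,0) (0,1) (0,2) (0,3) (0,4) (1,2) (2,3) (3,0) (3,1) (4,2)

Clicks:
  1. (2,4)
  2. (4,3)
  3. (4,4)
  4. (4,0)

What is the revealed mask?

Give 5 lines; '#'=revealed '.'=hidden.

Click 1 (2,4) count=1: revealed 1 new [(2,4)] -> total=1
Click 2 (4,3) count=1: revealed 1 new [(4,3)] -> total=2
Click 3 (4,4) count=0: revealed 3 new [(3,3) (3,4) (4,4)] -> total=5
Click 4 (4,0) count=2: revealed 1 new [(4,0)] -> total=6

Answer: .....
.....
....#
...##
#..##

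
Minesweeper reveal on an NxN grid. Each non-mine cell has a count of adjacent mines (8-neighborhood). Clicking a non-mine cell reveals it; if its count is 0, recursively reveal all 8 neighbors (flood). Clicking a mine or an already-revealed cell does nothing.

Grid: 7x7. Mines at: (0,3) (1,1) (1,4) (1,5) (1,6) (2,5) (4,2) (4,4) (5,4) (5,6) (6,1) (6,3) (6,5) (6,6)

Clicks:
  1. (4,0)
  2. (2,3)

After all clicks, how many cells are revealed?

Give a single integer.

Click 1 (4,0) count=0: revealed 8 new [(2,0) (2,1) (3,0) (3,1) (4,0) (4,1) (5,0) (5,1)] -> total=8
Click 2 (2,3) count=1: revealed 1 new [(2,3)] -> total=9

Answer: 9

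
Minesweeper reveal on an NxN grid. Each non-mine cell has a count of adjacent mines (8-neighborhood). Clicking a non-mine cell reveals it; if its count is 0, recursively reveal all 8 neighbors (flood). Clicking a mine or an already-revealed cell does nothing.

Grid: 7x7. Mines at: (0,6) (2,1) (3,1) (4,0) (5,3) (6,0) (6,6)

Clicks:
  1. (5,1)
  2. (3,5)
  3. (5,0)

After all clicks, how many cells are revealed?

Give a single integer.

Answer: 33

Derivation:
Click 1 (5,1) count=2: revealed 1 new [(5,1)] -> total=1
Click 2 (3,5) count=0: revealed 31 new [(0,0) (0,1) (0,2) (0,3) (0,4) (0,5) (1,0) (1,1) (1,2) (1,3) (1,4) (1,5) (1,6) (2,2) (2,3) (2,4) (2,5) (2,6) (3,2) (3,3) (3,4) (3,5) (3,6) (4,2) (4,3) (4,4) (4,5) (4,6) (5,4) (5,5) (5,6)] -> total=32
Click 3 (5,0) count=2: revealed 1 new [(5,0)] -> total=33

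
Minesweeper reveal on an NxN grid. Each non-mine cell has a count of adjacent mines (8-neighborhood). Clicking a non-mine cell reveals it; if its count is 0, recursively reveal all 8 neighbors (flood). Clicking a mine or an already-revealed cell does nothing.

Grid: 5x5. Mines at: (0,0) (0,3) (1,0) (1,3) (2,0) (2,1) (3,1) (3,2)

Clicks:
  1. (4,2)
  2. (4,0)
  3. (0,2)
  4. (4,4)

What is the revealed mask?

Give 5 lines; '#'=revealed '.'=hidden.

Answer: ..#..
.....
...##
...##
#.###

Derivation:
Click 1 (4,2) count=2: revealed 1 new [(4,2)] -> total=1
Click 2 (4,0) count=1: revealed 1 new [(4,0)] -> total=2
Click 3 (0,2) count=2: revealed 1 new [(0,2)] -> total=3
Click 4 (4,4) count=0: revealed 6 new [(2,3) (2,4) (3,3) (3,4) (4,3) (4,4)] -> total=9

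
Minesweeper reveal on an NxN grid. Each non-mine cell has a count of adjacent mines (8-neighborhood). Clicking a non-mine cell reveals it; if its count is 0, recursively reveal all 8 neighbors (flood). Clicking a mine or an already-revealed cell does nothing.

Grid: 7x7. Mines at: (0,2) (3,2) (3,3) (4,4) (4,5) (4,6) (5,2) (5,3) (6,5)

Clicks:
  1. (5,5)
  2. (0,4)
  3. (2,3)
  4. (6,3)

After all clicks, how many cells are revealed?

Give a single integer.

Answer: 17

Derivation:
Click 1 (5,5) count=4: revealed 1 new [(5,5)] -> total=1
Click 2 (0,4) count=0: revealed 15 new [(0,3) (0,4) (0,5) (0,6) (1,3) (1,4) (1,5) (1,6) (2,3) (2,4) (2,5) (2,6) (3,4) (3,5) (3,6)] -> total=16
Click 3 (2,3) count=2: revealed 0 new [(none)] -> total=16
Click 4 (6,3) count=2: revealed 1 new [(6,3)] -> total=17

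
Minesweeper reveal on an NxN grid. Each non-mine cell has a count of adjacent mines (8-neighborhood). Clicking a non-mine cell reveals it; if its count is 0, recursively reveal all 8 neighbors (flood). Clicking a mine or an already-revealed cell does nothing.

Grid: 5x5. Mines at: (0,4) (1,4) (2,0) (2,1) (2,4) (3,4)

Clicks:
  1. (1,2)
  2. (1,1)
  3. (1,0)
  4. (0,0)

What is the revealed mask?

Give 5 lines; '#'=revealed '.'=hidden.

Click 1 (1,2) count=1: revealed 1 new [(1,2)] -> total=1
Click 2 (1,1) count=2: revealed 1 new [(1,1)] -> total=2
Click 3 (1,0) count=2: revealed 1 new [(1,0)] -> total=3
Click 4 (0,0) count=0: revealed 5 new [(0,0) (0,1) (0,2) (0,3) (1,3)] -> total=8

Answer: ####.
####.
.....
.....
.....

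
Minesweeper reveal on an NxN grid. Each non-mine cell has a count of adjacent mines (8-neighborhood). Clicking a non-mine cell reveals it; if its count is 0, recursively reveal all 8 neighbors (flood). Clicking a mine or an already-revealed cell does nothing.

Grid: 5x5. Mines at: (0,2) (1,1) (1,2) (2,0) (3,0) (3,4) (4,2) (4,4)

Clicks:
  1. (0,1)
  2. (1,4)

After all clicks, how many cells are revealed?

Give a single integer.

Answer: 7

Derivation:
Click 1 (0,1) count=3: revealed 1 new [(0,1)] -> total=1
Click 2 (1,4) count=0: revealed 6 new [(0,3) (0,4) (1,3) (1,4) (2,3) (2,4)] -> total=7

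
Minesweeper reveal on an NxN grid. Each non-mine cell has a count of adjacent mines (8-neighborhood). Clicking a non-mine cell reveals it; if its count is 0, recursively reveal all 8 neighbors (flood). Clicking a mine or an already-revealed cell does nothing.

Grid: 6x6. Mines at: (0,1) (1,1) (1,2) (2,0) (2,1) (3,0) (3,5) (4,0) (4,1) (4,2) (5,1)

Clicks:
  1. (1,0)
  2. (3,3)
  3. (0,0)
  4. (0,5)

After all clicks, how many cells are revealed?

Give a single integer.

Click 1 (1,0) count=4: revealed 1 new [(1,0)] -> total=1
Click 2 (3,3) count=1: revealed 1 new [(3,3)] -> total=2
Click 3 (0,0) count=2: revealed 1 new [(0,0)] -> total=3
Click 4 (0,5) count=0: revealed 9 new [(0,3) (0,4) (0,5) (1,3) (1,4) (1,5) (2,3) (2,4) (2,5)] -> total=12

Answer: 12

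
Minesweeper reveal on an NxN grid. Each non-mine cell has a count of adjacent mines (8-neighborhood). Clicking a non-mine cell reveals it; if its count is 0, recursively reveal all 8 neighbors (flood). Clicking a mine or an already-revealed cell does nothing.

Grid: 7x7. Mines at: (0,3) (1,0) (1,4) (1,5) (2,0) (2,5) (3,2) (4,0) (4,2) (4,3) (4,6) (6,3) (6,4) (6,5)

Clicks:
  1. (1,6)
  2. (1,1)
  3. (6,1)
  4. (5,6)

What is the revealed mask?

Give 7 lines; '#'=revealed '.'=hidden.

Answer: .......
.#....#
.......
.......
.......
###...#
###....

Derivation:
Click 1 (1,6) count=2: revealed 1 new [(1,6)] -> total=1
Click 2 (1,1) count=2: revealed 1 new [(1,1)] -> total=2
Click 3 (6,1) count=0: revealed 6 new [(5,0) (5,1) (5,2) (6,0) (6,1) (6,2)] -> total=8
Click 4 (5,6) count=2: revealed 1 new [(5,6)] -> total=9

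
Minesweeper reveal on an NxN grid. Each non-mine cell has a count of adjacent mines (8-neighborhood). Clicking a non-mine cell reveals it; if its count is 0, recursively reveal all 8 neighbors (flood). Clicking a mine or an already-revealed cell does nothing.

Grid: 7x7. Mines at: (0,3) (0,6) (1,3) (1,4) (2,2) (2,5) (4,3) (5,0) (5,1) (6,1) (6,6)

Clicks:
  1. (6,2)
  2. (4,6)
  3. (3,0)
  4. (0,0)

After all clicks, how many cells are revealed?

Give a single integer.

Answer: 22

Derivation:
Click 1 (6,2) count=2: revealed 1 new [(6,2)] -> total=1
Click 2 (4,6) count=0: revealed 9 new [(3,4) (3,5) (3,6) (4,4) (4,5) (4,6) (5,4) (5,5) (5,6)] -> total=10
Click 3 (3,0) count=0: revealed 12 new [(0,0) (0,1) (0,2) (1,0) (1,1) (1,2) (2,0) (2,1) (3,0) (3,1) (4,0) (4,1)] -> total=22
Click 4 (0,0) count=0: revealed 0 new [(none)] -> total=22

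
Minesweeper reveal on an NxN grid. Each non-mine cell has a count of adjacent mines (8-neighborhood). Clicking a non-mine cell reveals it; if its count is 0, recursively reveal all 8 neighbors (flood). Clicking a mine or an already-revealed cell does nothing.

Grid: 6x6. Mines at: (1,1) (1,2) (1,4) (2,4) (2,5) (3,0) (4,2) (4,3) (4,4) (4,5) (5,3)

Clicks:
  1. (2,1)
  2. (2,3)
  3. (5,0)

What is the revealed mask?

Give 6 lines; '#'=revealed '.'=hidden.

Answer: ......
......
.#.#..
......
##....
##....

Derivation:
Click 1 (2,1) count=3: revealed 1 new [(2,1)] -> total=1
Click 2 (2,3) count=3: revealed 1 new [(2,3)] -> total=2
Click 3 (5,0) count=0: revealed 4 new [(4,0) (4,1) (5,0) (5,1)] -> total=6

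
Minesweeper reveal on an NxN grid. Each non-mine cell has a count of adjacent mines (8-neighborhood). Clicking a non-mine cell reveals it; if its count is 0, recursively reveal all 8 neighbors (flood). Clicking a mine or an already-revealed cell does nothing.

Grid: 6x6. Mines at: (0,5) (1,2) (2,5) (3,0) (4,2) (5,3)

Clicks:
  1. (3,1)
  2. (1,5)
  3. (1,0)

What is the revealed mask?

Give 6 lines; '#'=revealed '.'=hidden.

Click 1 (3,1) count=2: revealed 1 new [(3,1)] -> total=1
Click 2 (1,5) count=2: revealed 1 new [(1,5)] -> total=2
Click 3 (1,0) count=0: revealed 6 new [(0,0) (0,1) (1,0) (1,1) (2,0) (2,1)] -> total=8

Answer: ##....
##...#
##....
.#....
......
......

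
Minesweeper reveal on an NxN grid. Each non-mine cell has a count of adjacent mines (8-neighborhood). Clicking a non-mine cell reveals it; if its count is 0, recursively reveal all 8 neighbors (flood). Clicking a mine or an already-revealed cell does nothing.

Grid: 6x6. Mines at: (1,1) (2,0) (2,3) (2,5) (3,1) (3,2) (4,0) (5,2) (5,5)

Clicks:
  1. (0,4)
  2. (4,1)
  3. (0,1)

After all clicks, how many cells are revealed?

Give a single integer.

Click 1 (0,4) count=0: revealed 8 new [(0,2) (0,3) (0,4) (0,5) (1,2) (1,3) (1,4) (1,5)] -> total=8
Click 2 (4,1) count=4: revealed 1 new [(4,1)] -> total=9
Click 3 (0,1) count=1: revealed 1 new [(0,1)] -> total=10

Answer: 10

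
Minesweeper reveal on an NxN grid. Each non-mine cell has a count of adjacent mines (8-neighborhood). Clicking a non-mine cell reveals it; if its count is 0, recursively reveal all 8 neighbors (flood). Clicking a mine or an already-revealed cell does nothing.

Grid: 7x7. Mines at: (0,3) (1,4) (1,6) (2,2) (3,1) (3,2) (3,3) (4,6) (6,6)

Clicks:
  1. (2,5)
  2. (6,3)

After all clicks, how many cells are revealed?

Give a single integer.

Click 1 (2,5) count=2: revealed 1 new [(2,5)] -> total=1
Click 2 (6,3) count=0: revealed 18 new [(4,0) (4,1) (4,2) (4,3) (4,4) (4,5) (5,0) (5,1) (5,2) (5,3) (5,4) (5,5) (6,0) (6,1) (6,2) (6,3) (6,4) (6,5)] -> total=19

Answer: 19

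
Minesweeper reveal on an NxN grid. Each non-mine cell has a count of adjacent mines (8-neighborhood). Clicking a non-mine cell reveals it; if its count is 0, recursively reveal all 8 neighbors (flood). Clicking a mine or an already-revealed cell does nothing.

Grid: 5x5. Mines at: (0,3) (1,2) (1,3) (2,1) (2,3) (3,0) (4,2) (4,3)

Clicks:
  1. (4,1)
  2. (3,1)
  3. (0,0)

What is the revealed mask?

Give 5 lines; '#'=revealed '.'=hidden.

Answer: ##...
##...
.....
.#...
.#...

Derivation:
Click 1 (4,1) count=2: revealed 1 new [(4,1)] -> total=1
Click 2 (3,1) count=3: revealed 1 new [(3,1)] -> total=2
Click 3 (0,0) count=0: revealed 4 new [(0,0) (0,1) (1,0) (1,1)] -> total=6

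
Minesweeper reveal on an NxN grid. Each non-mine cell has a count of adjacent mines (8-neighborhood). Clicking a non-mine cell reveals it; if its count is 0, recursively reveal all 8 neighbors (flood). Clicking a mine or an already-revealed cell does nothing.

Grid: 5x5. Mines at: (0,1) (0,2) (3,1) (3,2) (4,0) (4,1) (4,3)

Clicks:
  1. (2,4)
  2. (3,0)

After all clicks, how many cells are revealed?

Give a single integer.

Click 1 (2,4) count=0: revealed 8 new [(0,3) (0,4) (1,3) (1,4) (2,3) (2,4) (3,3) (3,4)] -> total=8
Click 2 (3,0) count=3: revealed 1 new [(3,0)] -> total=9

Answer: 9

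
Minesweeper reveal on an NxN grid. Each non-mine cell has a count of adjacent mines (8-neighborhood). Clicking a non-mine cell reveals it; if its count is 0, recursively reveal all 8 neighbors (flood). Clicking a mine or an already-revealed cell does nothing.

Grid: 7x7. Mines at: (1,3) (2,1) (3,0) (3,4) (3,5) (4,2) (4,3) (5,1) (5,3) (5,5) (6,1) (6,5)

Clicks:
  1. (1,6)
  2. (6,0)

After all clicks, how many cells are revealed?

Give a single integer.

Click 1 (1,6) count=0: revealed 9 new [(0,4) (0,5) (0,6) (1,4) (1,5) (1,6) (2,4) (2,5) (2,6)] -> total=9
Click 2 (6,0) count=2: revealed 1 new [(6,0)] -> total=10

Answer: 10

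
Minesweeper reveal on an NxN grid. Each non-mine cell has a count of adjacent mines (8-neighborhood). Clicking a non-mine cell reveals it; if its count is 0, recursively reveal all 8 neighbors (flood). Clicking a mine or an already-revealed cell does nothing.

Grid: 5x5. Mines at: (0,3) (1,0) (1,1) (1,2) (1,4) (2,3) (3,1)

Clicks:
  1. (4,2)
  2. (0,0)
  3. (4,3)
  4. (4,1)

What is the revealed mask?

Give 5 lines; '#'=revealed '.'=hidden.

Click 1 (4,2) count=1: revealed 1 new [(4,2)] -> total=1
Click 2 (0,0) count=2: revealed 1 new [(0,0)] -> total=2
Click 3 (4,3) count=0: revealed 5 new [(3,2) (3,3) (3,4) (4,3) (4,4)] -> total=7
Click 4 (4,1) count=1: revealed 1 new [(4,1)] -> total=8

Answer: #....
.....
.....
..###
.####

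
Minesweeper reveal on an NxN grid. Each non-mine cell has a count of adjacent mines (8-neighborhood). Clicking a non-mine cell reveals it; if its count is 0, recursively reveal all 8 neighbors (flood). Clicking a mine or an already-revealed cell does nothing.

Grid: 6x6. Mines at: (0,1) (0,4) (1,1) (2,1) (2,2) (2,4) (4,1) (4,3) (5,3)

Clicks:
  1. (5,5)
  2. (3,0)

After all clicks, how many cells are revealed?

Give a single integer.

Click 1 (5,5) count=0: revealed 6 new [(3,4) (3,5) (4,4) (4,5) (5,4) (5,5)] -> total=6
Click 2 (3,0) count=2: revealed 1 new [(3,0)] -> total=7

Answer: 7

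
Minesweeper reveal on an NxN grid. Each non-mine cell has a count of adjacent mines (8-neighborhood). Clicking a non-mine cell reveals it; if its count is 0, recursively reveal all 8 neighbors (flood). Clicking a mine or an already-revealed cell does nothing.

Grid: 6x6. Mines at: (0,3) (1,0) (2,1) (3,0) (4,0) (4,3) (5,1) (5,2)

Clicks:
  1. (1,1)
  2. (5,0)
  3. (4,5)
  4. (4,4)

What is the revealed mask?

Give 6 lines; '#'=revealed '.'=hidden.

Click 1 (1,1) count=2: revealed 1 new [(1,1)] -> total=1
Click 2 (5,0) count=2: revealed 1 new [(5,0)] -> total=2
Click 3 (4,5) count=0: revealed 18 new [(0,4) (0,5) (1,2) (1,3) (1,4) (1,5) (2,2) (2,3) (2,4) (2,5) (3,2) (3,3) (3,4) (3,5) (4,4) (4,5) (5,4) (5,5)] -> total=20
Click 4 (4,4) count=1: revealed 0 new [(none)] -> total=20

Answer: ....##
.#####
..####
..####
....##
#...##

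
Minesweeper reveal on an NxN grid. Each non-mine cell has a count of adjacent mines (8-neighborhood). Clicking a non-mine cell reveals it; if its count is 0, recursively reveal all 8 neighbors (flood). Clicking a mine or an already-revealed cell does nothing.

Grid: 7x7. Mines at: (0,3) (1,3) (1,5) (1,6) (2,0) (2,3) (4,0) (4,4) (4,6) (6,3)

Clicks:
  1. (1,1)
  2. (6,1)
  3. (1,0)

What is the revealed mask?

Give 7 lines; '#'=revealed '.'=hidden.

Click 1 (1,1) count=1: revealed 1 new [(1,1)] -> total=1
Click 2 (6,1) count=0: revealed 6 new [(5,0) (5,1) (5,2) (6,0) (6,1) (6,2)] -> total=7
Click 3 (1,0) count=1: revealed 1 new [(1,0)] -> total=8

Answer: .......
##.....
.......
.......
.......
###....
###....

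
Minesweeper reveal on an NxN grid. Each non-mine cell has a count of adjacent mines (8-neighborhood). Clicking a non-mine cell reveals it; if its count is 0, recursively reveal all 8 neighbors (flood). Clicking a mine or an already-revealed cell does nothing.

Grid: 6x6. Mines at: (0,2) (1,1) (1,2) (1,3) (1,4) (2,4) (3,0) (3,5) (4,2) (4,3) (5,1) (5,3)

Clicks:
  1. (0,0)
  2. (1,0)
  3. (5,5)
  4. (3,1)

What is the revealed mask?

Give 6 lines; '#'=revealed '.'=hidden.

Click 1 (0,0) count=1: revealed 1 new [(0,0)] -> total=1
Click 2 (1,0) count=1: revealed 1 new [(1,0)] -> total=2
Click 3 (5,5) count=0: revealed 4 new [(4,4) (4,5) (5,4) (5,5)] -> total=6
Click 4 (3,1) count=2: revealed 1 new [(3,1)] -> total=7

Answer: #.....
#.....
......
.#....
....##
....##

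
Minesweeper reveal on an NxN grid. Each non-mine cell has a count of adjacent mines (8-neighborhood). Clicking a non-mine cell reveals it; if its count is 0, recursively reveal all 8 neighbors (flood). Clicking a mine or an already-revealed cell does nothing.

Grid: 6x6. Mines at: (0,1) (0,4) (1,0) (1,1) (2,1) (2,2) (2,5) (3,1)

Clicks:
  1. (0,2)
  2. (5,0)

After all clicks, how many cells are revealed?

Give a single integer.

Click 1 (0,2) count=2: revealed 1 new [(0,2)] -> total=1
Click 2 (5,0) count=0: revealed 16 new [(3,2) (3,3) (3,4) (3,5) (4,0) (4,1) (4,2) (4,3) (4,4) (4,5) (5,0) (5,1) (5,2) (5,3) (5,4) (5,5)] -> total=17

Answer: 17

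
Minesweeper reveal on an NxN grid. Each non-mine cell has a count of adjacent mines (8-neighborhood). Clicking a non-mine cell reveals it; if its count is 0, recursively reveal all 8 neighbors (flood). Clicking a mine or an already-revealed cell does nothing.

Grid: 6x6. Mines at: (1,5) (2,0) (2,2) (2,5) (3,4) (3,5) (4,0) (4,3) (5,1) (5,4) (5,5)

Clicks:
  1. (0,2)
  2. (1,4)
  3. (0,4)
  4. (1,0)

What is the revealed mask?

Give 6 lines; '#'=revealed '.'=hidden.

Click 1 (0,2) count=0: revealed 10 new [(0,0) (0,1) (0,2) (0,3) (0,4) (1,0) (1,1) (1,2) (1,3) (1,4)] -> total=10
Click 2 (1,4) count=2: revealed 0 new [(none)] -> total=10
Click 3 (0,4) count=1: revealed 0 new [(none)] -> total=10
Click 4 (1,0) count=1: revealed 0 new [(none)] -> total=10

Answer: #####.
#####.
......
......
......
......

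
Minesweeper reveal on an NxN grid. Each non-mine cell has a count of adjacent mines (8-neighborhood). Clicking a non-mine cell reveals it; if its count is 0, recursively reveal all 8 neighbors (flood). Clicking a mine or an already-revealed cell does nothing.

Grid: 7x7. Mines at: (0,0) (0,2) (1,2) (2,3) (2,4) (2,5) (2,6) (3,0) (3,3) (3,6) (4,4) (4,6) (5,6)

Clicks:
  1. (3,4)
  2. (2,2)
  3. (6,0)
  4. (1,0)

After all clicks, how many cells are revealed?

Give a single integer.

Answer: 19

Derivation:
Click 1 (3,4) count=5: revealed 1 new [(3,4)] -> total=1
Click 2 (2,2) count=3: revealed 1 new [(2,2)] -> total=2
Click 3 (6,0) count=0: revealed 16 new [(4,0) (4,1) (4,2) (4,3) (5,0) (5,1) (5,2) (5,3) (5,4) (5,5) (6,0) (6,1) (6,2) (6,3) (6,4) (6,5)] -> total=18
Click 4 (1,0) count=1: revealed 1 new [(1,0)] -> total=19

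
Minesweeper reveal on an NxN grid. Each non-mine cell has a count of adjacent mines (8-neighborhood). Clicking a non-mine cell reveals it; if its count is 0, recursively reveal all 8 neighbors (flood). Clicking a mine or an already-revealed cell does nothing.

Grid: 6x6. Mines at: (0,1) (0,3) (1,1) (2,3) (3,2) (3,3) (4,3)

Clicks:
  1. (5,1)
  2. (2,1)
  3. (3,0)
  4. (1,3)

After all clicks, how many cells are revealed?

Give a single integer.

Answer: 11

Derivation:
Click 1 (5,1) count=0: revealed 10 new [(2,0) (2,1) (3,0) (3,1) (4,0) (4,1) (4,2) (5,0) (5,1) (5,2)] -> total=10
Click 2 (2,1) count=2: revealed 0 new [(none)] -> total=10
Click 3 (3,0) count=0: revealed 0 new [(none)] -> total=10
Click 4 (1,3) count=2: revealed 1 new [(1,3)] -> total=11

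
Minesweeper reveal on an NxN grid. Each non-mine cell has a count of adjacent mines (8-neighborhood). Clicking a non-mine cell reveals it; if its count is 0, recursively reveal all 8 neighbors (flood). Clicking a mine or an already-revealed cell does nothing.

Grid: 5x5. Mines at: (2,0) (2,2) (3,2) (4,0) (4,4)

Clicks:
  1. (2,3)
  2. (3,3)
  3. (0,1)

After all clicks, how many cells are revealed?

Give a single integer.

Answer: 14

Derivation:
Click 1 (2,3) count=2: revealed 1 new [(2,3)] -> total=1
Click 2 (3,3) count=3: revealed 1 new [(3,3)] -> total=2
Click 3 (0,1) count=0: revealed 12 new [(0,0) (0,1) (0,2) (0,3) (0,4) (1,0) (1,1) (1,2) (1,3) (1,4) (2,4) (3,4)] -> total=14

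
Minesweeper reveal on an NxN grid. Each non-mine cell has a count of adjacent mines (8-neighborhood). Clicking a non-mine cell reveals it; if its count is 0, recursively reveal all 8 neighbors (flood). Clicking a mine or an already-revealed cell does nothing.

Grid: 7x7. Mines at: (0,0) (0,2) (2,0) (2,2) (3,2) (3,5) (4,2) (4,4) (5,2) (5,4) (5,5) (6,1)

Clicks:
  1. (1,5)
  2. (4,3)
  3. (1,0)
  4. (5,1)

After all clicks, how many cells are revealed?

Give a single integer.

Click 1 (1,5) count=0: revealed 12 new [(0,3) (0,4) (0,5) (0,6) (1,3) (1,4) (1,5) (1,6) (2,3) (2,4) (2,5) (2,6)] -> total=12
Click 2 (4,3) count=5: revealed 1 new [(4,3)] -> total=13
Click 3 (1,0) count=2: revealed 1 new [(1,0)] -> total=14
Click 4 (5,1) count=3: revealed 1 new [(5,1)] -> total=15

Answer: 15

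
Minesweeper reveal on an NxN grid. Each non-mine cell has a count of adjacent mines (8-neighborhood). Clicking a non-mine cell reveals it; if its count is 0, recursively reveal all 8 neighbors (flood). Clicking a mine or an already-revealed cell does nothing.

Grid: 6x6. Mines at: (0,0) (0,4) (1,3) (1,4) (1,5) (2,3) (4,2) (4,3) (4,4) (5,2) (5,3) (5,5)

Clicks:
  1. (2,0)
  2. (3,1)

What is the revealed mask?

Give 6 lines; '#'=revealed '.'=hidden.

Answer: ......
###...
###...
###...
##....
##....

Derivation:
Click 1 (2,0) count=0: revealed 13 new [(1,0) (1,1) (1,2) (2,0) (2,1) (2,2) (3,0) (3,1) (3,2) (4,0) (4,1) (5,0) (5,1)] -> total=13
Click 2 (3,1) count=1: revealed 0 new [(none)] -> total=13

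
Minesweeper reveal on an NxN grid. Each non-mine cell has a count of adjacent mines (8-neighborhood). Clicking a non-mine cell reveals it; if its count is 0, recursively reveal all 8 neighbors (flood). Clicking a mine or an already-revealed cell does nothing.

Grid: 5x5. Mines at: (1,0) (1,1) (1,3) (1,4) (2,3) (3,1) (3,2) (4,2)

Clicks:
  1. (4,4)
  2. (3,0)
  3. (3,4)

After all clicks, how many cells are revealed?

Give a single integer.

Click 1 (4,4) count=0: revealed 4 new [(3,3) (3,4) (4,3) (4,4)] -> total=4
Click 2 (3,0) count=1: revealed 1 new [(3,0)] -> total=5
Click 3 (3,4) count=1: revealed 0 new [(none)] -> total=5

Answer: 5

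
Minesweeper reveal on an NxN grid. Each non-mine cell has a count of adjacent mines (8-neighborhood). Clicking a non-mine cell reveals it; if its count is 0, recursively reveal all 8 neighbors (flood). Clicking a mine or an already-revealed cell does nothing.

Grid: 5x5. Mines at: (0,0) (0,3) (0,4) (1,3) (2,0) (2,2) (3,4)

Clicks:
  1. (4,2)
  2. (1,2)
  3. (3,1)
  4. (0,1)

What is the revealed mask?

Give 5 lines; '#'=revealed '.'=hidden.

Click 1 (4,2) count=0: revealed 8 new [(3,0) (3,1) (3,2) (3,3) (4,0) (4,1) (4,2) (4,3)] -> total=8
Click 2 (1,2) count=3: revealed 1 new [(1,2)] -> total=9
Click 3 (3,1) count=2: revealed 0 new [(none)] -> total=9
Click 4 (0,1) count=1: revealed 1 new [(0,1)] -> total=10

Answer: .#...
..#..
.....
####.
####.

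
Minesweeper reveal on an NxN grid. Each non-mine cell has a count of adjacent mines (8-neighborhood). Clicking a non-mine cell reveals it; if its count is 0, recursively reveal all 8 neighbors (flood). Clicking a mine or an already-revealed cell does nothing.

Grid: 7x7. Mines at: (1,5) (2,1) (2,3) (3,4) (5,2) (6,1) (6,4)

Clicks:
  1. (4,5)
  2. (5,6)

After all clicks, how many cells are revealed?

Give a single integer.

Answer: 10

Derivation:
Click 1 (4,5) count=1: revealed 1 new [(4,5)] -> total=1
Click 2 (5,6) count=0: revealed 9 new [(2,5) (2,6) (3,5) (3,6) (4,6) (5,5) (5,6) (6,5) (6,6)] -> total=10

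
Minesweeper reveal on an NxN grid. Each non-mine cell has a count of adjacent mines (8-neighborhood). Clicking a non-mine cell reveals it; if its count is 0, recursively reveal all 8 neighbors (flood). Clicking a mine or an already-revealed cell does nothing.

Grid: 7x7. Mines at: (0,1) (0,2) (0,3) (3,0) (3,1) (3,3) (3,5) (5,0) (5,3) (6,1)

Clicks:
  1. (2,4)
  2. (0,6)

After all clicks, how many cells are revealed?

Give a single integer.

Answer: 9

Derivation:
Click 1 (2,4) count=2: revealed 1 new [(2,4)] -> total=1
Click 2 (0,6) count=0: revealed 8 new [(0,4) (0,5) (0,6) (1,4) (1,5) (1,6) (2,5) (2,6)] -> total=9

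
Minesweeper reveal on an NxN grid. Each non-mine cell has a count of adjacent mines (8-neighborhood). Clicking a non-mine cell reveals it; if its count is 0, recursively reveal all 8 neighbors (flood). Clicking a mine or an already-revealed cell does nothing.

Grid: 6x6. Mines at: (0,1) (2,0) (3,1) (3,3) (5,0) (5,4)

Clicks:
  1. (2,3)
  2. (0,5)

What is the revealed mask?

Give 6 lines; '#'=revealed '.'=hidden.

Click 1 (2,3) count=1: revealed 1 new [(2,3)] -> total=1
Click 2 (0,5) count=0: revealed 15 new [(0,2) (0,3) (0,4) (0,5) (1,2) (1,3) (1,4) (1,5) (2,2) (2,4) (2,5) (3,4) (3,5) (4,4) (4,5)] -> total=16

Answer: ..####
..####
..####
....##
....##
......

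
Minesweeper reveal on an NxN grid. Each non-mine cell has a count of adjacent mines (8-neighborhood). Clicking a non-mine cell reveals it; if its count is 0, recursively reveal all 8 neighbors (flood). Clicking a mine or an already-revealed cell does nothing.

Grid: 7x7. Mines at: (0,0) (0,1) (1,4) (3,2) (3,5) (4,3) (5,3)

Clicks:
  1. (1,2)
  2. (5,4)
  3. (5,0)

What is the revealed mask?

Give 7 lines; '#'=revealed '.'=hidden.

Answer: .......
###....
##.....
##.....
###....
###.#..
###....

Derivation:
Click 1 (1,2) count=1: revealed 1 new [(1,2)] -> total=1
Click 2 (5,4) count=2: revealed 1 new [(5,4)] -> total=2
Click 3 (5,0) count=0: revealed 15 new [(1,0) (1,1) (2,0) (2,1) (3,0) (3,1) (4,0) (4,1) (4,2) (5,0) (5,1) (5,2) (6,0) (6,1) (6,2)] -> total=17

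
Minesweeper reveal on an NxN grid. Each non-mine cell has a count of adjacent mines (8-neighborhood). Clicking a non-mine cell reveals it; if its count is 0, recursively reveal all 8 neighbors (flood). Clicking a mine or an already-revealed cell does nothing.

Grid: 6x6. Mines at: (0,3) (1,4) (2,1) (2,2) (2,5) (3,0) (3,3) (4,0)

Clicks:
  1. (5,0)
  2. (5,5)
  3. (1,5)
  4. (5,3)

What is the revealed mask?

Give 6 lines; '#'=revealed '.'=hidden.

Answer: ......
.....#
......
....##
.#####
######

Derivation:
Click 1 (5,0) count=1: revealed 1 new [(5,0)] -> total=1
Click 2 (5,5) count=0: revealed 12 new [(3,4) (3,5) (4,1) (4,2) (4,3) (4,4) (4,5) (5,1) (5,2) (5,3) (5,4) (5,5)] -> total=13
Click 3 (1,5) count=2: revealed 1 new [(1,5)] -> total=14
Click 4 (5,3) count=0: revealed 0 new [(none)] -> total=14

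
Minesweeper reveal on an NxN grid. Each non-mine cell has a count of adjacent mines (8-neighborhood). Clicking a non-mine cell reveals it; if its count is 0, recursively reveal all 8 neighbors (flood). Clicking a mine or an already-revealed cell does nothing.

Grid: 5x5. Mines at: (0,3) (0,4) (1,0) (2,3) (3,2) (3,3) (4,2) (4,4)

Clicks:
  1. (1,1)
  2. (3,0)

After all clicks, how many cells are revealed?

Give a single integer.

Answer: 7

Derivation:
Click 1 (1,1) count=1: revealed 1 new [(1,1)] -> total=1
Click 2 (3,0) count=0: revealed 6 new [(2,0) (2,1) (3,0) (3,1) (4,0) (4,1)] -> total=7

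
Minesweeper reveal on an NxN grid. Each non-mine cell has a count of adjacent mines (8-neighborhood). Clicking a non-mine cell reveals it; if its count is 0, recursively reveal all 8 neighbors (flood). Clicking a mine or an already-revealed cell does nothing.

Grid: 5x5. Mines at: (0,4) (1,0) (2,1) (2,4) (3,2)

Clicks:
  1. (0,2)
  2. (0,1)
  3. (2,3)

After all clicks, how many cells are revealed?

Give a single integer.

Answer: 7

Derivation:
Click 1 (0,2) count=0: revealed 6 new [(0,1) (0,2) (0,3) (1,1) (1,2) (1,3)] -> total=6
Click 2 (0,1) count=1: revealed 0 new [(none)] -> total=6
Click 3 (2,3) count=2: revealed 1 new [(2,3)] -> total=7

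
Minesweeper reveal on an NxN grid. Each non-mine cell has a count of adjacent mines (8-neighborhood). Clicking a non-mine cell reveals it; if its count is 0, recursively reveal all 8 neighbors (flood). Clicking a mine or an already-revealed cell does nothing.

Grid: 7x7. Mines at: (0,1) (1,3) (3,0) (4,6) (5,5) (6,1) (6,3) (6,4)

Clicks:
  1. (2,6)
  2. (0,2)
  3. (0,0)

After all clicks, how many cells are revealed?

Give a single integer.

Answer: 29

Derivation:
Click 1 (2,6) count=0: revealed 27 new [(0,4) (0,5) (0,6) (1,4) (1,5) (1,6) (2,1) (2,2) (2,3) (2,4) (2,5) (2,6) (3,1) (3,2) (3,3) (3,4) (3,5) (3,6) (4,1) (4,2) (4,3) (4,4) (4,5) (5,1) (5,2) (5,3) (5,4)] -> total=27
Click 2 (0,2) count=2: revealed 1 new [(0,2)] -> total=28
Click 3 (0,0) count=1: revealed 1 new [(0,0)] -> total=29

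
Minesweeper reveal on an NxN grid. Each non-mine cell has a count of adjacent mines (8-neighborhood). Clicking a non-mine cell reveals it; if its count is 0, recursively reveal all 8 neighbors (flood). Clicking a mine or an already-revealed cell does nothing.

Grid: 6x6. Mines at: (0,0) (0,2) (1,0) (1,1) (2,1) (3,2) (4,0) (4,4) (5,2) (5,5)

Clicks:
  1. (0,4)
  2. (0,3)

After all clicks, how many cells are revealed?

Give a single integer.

Answer: 12

Derivation:
Click 1 (0,4) count=0: revealed 12 new [(0,3) (0,4) (0,5) (1,3) (1,4) (1,5) (2,3) (2,4) (2,5) (3,3) (3,4) (3,5)] -> total=12
Click 2 (0,3) count=1: revealed 0 new [(none)] -> total=12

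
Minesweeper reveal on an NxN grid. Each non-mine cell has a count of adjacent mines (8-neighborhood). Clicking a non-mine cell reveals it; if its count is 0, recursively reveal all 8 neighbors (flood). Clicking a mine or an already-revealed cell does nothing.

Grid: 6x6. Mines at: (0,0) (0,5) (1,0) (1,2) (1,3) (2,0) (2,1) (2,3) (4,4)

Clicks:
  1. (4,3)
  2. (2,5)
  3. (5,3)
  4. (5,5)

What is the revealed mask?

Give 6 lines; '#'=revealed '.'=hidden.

Answer: ......
....##
....##
....##
...#..
...#.#

Derivation:
Click 1 (4,3) count=1: revealed 1 new [(4,3)] -> total=1
Click 2 (2,5) count=0: revealed 6 new [(1,4) (1,5) (2,4) (2,5) (3,4) (3,5)] -> total=7
Click 3 (5,3) count=1: revealed 1 new [(5,3)] -> total=8
Click 4 (5,5) count=1: revealed 1 new [(5,5)] -> total=9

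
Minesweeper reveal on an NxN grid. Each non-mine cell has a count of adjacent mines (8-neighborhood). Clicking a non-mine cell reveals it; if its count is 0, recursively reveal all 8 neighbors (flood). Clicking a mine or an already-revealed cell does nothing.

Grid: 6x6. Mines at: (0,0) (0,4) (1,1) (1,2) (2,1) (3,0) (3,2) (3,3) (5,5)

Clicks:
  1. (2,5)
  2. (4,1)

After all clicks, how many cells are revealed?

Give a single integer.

Answer: 9

Derivation:
Click 1 (2,5) count=0: revealed 8 new [(1,4) (1,5) (2,4) (2,5) (3,4) (3,5) (4,4) (4,5)] -> total=8
Click 2 (4,1) count=2: revealed 1 new [(4,1)] -> total=9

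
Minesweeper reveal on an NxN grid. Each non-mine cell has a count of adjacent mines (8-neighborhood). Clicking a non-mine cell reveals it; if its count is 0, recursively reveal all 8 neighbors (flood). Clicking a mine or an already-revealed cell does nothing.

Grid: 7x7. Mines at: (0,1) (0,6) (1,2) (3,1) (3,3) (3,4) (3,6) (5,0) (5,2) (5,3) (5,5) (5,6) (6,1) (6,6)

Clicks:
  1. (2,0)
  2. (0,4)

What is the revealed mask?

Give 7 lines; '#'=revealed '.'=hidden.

Answer: ...###.
...###.
#..###.
.......
.......
.......
.......

Derivation:
Click 1 (2,0) count=1: revealed 1 new [(2,0)] -> total=1
Click 2 (0,4) count=0: revealed 9 new [(0,3) (0,4) (0,5) (1,3) (1,4) (1,5) (2,3) (2,4) (2,5)] -> total=10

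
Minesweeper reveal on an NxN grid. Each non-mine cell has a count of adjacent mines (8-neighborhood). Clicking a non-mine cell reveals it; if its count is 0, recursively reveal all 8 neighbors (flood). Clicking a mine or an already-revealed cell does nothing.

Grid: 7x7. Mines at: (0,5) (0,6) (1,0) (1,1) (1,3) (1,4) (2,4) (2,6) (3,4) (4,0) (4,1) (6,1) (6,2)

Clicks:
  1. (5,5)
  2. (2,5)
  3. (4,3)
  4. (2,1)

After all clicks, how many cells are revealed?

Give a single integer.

Click 1 (5,5) count=0: revealed 14 new [(3,5) (3,6) (4,3) (4,4) (4,5) (4,6) (5,3) (5,4) (5,5) (5,6) (6,3) (6,4) (6,5) (6,6)] -> total=14
Click 2 (2,5) count=4: revealed 1 new [(2,5)] -> total=15
Click 3 (4,3) count=1: revealed 0 new [(none)] -> total=15
Click 4 (2,1) count=2: revealed 1 new [(2,1)] -> total=16

Answer: 16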